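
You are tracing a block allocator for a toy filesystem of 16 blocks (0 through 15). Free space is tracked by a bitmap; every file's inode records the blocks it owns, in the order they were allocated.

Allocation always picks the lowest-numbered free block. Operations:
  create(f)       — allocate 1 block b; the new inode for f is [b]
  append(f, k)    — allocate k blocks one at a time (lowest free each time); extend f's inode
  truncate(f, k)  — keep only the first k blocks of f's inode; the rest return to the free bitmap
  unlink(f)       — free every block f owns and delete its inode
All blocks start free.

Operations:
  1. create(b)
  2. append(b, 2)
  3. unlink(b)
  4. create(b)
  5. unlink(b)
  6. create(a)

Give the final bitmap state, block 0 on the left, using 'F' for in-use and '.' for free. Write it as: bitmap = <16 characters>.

after create(b) → b:[0]  free=[F...............]
after append(b, 2) → b:[0, 1, 2]  free=[FFF.............]
after unlink(b) →   free=[................]
after create(b) → b:[0]  free=[F...............]
after unlink(b) →   free=[................]
after create(a) → a:[0]  free=[F...............]

bitmap = F...............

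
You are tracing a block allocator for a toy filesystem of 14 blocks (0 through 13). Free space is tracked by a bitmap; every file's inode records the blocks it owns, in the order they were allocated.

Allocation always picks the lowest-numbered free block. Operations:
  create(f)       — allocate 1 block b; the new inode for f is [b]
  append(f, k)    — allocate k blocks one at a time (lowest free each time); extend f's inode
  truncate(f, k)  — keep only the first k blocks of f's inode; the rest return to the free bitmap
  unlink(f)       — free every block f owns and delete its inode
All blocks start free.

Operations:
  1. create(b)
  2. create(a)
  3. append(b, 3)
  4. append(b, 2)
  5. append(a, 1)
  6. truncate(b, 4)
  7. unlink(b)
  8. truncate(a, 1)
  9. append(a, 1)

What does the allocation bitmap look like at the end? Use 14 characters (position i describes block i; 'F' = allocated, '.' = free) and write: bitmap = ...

bitmap = FF............

[1] create(b) — b=0 (map F.............)
[2] create(a) — a=1 b=0 (map FF............)
[3] append(b, 3) — a=1 b=0,2,3,4 (map FFFFF.........)
[4] append(b, 2) — a=1 b=0,2,3,4,5,6 (map FFFFFFF.......)
[5] append(a, 1) — a=1,7 b=0,2,3,4,5,6 (map FFFFFFFF......)
[6] truncate(b, 4) — a=1,7 b=0,2,3,4 (map FFFFF..F......)
[7] unlink(b) — a=1,7 (map .F.....F......)
[8] truncate(a, 1) — a=1 (map .F............)
[9] append(a, 1) — a=1,0 (map FF............)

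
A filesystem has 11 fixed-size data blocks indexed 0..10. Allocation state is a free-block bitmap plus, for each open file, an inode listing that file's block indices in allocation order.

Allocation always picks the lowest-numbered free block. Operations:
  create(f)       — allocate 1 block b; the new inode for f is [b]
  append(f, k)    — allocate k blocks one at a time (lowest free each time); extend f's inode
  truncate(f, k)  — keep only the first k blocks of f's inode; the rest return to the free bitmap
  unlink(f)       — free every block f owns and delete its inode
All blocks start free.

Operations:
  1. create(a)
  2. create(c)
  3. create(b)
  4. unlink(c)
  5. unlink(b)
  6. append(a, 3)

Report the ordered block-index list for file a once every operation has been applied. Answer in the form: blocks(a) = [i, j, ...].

create(a): bitmap=F.......... | a=[0]
create(c): bitmap=FF......... | a=[0] c=[1]
create(b): bitmap=FFF........ | a=[0] b=[2] c=[1]
unlink(c): bitmap=F.F........ | a=[0] b=[2]
unlink(b): bitmap=F.......... | a=[0]
append(a, 3): bitmap=FFFF....... | a=[0, 1, 2, 3]

blocks(a) = [0, 1, 2, 3]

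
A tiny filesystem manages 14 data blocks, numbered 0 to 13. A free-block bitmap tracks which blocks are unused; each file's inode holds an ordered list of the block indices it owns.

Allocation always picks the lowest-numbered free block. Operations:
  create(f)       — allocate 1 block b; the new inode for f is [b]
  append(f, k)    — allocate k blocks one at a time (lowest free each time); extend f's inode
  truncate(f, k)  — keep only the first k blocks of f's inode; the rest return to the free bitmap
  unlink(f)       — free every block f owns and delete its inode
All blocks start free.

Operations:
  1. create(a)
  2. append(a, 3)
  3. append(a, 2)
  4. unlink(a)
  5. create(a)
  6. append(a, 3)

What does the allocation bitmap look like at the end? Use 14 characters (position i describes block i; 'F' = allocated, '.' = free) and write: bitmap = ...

bitmap = FFFF..........

[1] create(a) — a=0 (map F.............)
[2] append(a, 3) — a=0,1,2,3 (map FFFF..........)
[3] append(a, 2) — a=0,1,2,3,4,5 (map FFFFFF........)
[4] unlink(a) —  (map ..............)
[5] create(a) — a=0 (map F.............)
[6] append(a, 3) — a=0,1,2,3 (map FFFF..........)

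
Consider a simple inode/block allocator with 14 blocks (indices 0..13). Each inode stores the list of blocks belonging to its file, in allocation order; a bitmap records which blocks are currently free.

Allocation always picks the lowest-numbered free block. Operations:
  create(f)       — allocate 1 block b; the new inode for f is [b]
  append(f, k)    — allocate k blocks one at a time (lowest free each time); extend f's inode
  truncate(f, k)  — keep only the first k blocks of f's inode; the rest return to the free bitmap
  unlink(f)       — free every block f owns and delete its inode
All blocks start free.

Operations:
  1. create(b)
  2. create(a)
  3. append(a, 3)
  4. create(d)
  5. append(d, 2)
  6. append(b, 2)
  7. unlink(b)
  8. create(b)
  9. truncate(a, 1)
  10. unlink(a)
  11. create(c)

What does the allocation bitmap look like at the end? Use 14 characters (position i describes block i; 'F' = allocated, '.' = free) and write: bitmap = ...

bitmap = FF...FFF......

create(b): bitmap=F............. | b=[0]
create(a): bitmap=FF............ | a=[1] b=[0]
append(a, 3): bitmap=FFFFF......... | a=[1, 2, 3, 4] b=[0]
create(d): bitmap=FFFFFF........ | a=[1, 2, 3, 4] b=[0] d=[5]
append(d, 2): bitmap=FFFFFFFF...... | a=[1, 2, 3, 4] b=[0] d=[5, 6, 7]
append(b, 2): bitmap=FFFFFFFFFF.... | a=[1, 2, 3, 4] b=[0, 8, 9] d=[5, 6, 7]
unlink(b): bitmap=.FFFFFFF...... | a=[1, 2, 3, 4] d=[5, 6, 7]
create(b): bitmap=FFFFFFFF...... | a=[1, 2, 3, 4] b=[0] d=[5, 6, 7]
truncate(a, 1): bitmap=FF...FFF...... | a=[1] b=[0] d=[5, 6, 7]
unlink(a): bitmap=F....FFF...... | b=[0] d=[5, 6, 7]
create(c): bitmap=FF...FFF...... | b=[0] c=[1] d=[5, 6, 7]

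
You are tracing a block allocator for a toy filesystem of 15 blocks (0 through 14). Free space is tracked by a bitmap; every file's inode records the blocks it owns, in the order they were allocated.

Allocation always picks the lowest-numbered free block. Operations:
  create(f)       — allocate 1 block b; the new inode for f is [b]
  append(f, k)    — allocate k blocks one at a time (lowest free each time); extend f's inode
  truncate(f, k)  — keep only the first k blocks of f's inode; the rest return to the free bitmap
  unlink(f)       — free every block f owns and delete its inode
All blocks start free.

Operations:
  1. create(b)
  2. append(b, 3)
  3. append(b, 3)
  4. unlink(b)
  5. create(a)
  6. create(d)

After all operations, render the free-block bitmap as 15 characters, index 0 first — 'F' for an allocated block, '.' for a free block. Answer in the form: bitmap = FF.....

after create(b) → b:[0]  free=[F..............]
after append(b, 3) → b:[0, 1, 2, 3]  free=[FFFF...........]
after append(b, 3) → b:[0, 1, 2, 3, 4, 5, 6]  free=[FFFFFFF........]
after unlink(b) →   free=[...............]
after create(a) → a:[0]  free=[F..............]
after create(d) → a:[0], d:[1]  free=[FF.............]

bitmap = FF.............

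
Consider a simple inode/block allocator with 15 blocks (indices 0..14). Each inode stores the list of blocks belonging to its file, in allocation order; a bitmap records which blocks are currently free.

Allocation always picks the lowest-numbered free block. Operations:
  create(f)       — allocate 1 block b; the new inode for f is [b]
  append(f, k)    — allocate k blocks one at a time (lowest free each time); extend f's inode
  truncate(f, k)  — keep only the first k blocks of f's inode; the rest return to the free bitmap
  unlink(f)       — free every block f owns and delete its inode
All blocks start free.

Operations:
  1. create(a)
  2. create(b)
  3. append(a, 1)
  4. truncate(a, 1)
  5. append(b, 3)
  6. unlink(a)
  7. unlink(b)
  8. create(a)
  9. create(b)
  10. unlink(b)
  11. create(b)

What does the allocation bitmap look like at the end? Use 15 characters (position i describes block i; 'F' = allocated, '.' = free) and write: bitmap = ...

create(a): bitmap=F.............. | a=[0]
create(b): bitmap=FF............. | a=[0] b=[1]
append(a, 1): bitmap=FFF............ | a=[0, 2] b=[1]
truncate(a, 1): bitmap=FF............. | a=[0] b=[1]
append(b, 3): bitmap=FFFFF.......... | a=[0] b=[1, 2, 3, 4]
unlink(a): bitmap=.FFFF.......... | b=[1, 2, 3, 4]
unlink(b): bitmap=............... | 
create(a): bitmap=F.............. | a=[0]
create(b): bitmap=FF............. | a=[0] b=[1]
unlink(b): bitmap=F.............. | a=[0]
create(b): bitmap=FF............. | a=[0] b=[1]

bitmap = FF.............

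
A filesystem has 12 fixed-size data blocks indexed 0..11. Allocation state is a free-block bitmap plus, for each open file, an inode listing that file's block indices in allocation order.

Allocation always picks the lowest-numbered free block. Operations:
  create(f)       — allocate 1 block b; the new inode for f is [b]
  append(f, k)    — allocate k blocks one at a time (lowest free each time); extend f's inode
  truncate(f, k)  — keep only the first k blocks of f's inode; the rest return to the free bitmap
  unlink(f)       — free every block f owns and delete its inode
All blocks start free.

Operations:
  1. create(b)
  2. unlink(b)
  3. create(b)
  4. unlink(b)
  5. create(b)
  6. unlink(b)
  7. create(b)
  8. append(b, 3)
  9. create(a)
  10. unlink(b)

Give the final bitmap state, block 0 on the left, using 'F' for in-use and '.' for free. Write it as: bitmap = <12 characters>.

create(b): bitmap=F........... | b=[0]
unlink(b): bitmap=............ | 
create(b): bitmap=F........... | b=[0]
unlink(b): bitmap=............ | 
create(b): bitmap=F........... | b=[0]
unlink(b): bitmap=............ | 
create(b): bitmap=F........... | b=[0]
append(b, 3): bitmap=FFFF........ | b=[0, 1, 2, 3]
create(a): bitmap=FFFFF....... | a=[4] b=[0, 1, 2, 3]
unlink(b): bitmap=....F....... | a=[4]

bitmap = ....F.......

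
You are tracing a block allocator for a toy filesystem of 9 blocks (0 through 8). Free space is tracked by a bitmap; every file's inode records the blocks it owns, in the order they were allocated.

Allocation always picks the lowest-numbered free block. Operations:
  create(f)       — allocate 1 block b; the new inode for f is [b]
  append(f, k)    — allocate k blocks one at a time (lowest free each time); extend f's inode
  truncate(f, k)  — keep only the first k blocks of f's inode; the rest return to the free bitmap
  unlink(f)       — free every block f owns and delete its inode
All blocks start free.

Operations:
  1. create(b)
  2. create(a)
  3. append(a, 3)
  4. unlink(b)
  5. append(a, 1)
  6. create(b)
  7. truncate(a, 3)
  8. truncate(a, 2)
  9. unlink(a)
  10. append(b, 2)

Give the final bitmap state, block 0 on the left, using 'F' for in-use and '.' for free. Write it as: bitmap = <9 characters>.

after create(b) → b:[0]  free=[F........]
after create(a) → a:[1], b:[0]  free=[FF.......]
after append(a, 3) → a:[1, 2, 3, 4], b:[0]  free=[FFFFF....]
after unlink(b) → a:[1, 2, 3, 4]  free=[.FFFF....]
after append(a, 1) → a:[1, 2, 3, 4, 0]  free=[FFFFF....]
after create(b) → a:[1, 2, 3, 4, 0], b:[5]  free=[FFFFFF...]
after truncate(a, 3) → a:[1, 2, 3], b:[5]  free=[.FFF.F...]
after truncate(a, 2) → a:[1, 2], b:[5]  free=[.FF..F...]
after unlink(a) → b:[5]  free=[.....F...]
after append(b, 2) → b:[5, 0, 1]  free=[FF...F...]

bitmap = FF...F...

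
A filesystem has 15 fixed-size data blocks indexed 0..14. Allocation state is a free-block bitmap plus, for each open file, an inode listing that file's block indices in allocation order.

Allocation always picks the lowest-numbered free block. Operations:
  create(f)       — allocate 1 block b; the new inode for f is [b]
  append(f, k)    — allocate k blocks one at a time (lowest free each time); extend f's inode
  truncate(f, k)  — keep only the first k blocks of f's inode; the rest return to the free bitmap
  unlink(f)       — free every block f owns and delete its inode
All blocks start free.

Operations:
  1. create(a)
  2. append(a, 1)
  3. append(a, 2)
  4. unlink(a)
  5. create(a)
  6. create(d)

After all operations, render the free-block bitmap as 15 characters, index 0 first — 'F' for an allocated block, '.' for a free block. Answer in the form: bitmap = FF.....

bitmap = FF.............

after create(a) → a:[0]  free=[F..............]
after append(a, 1) → a:[0, 1]  free=[FF.............]
after append(a, 2) → a:[0, 1, 2, 3]  free=[FFFF...........]
after unlink(a) →   free=[...............]
after create(a) → a:[0]  free=[F..............]
after create(d) → a:[0], d:[1]  free=[FF.............]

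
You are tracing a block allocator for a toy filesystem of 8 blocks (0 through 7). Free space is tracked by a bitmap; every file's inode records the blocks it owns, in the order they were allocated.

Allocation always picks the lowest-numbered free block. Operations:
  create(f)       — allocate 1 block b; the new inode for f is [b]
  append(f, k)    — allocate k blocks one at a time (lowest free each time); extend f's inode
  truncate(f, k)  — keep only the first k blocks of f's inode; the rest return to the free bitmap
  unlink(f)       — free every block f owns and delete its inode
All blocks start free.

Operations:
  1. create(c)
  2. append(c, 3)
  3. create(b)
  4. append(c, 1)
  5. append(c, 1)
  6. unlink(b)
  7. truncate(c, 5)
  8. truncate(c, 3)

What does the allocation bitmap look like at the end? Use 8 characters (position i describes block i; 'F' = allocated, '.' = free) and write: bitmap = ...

bitmap = FFF.....

[1] create(c) — c=0 (map F.......)
[2] append(c, 3) — c=0,1,2,3 (map FFFF....)
[3] create(b) — b=4 c=0,1,2,3 (map FFFFF...)
[4] append(c, 1) — b=4 c=0,1,2,3,5 (map FFFFFF..)
[5] append(c, 1) — b=4 c=0,1,2,3,5,6 (map FFFFFFF.)
[6] unlink(b) — c=0,1,2,3,5,6 (map FFFF.FF.)
[7] truncate(c, 5) — c=0,1,2,3,5 (map FFFF.F..)
[8] truncate(c, 3) — c=0,1,2 (map FFF.....)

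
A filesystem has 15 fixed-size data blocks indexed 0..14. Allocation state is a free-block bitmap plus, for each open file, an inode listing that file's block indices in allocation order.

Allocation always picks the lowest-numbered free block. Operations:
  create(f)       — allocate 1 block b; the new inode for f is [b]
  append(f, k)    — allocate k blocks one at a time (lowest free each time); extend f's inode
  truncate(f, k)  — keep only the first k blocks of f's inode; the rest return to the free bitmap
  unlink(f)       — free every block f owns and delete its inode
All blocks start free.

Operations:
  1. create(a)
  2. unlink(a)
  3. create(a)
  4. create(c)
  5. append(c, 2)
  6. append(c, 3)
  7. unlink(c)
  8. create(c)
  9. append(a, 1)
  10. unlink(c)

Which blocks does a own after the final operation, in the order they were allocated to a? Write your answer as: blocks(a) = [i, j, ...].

blocks(a) = [0, 2]

after create(a) → a:[0]  free=[F..............]
after unlink(a) →   free=[...............]
after create(a) → a:[0]  free=[F..............]
after create(c) → a:[0], c:[1]  free=[FF.............]
after append(c, 2) → a:[0], c:[1, 2, 3]  free=[FFFF...........]
after append(c, 3) → a:[0], c:[1, 2, 3, 4, 5, 6]  free=[FFFFFFF........]
after unlink(c) → a:[0]  free=[F..............]
after create(c) → a:[0], c:[1]  free=[FF.............]
after append(a, 1) → a:[0, 2], c:[1]  free=[FFF............]
after unlink(c) → a:[0, 2]  free=[F.F............]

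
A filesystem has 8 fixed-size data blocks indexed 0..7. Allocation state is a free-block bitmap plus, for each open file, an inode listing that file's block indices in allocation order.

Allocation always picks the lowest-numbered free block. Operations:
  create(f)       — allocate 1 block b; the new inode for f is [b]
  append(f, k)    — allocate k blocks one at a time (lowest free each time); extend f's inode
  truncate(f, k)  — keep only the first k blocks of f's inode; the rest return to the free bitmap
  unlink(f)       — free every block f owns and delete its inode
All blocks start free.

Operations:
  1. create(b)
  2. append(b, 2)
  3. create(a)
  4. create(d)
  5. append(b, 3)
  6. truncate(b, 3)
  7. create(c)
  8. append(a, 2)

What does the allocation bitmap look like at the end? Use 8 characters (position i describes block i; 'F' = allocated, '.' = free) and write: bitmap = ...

bitmap = FFFFFFFF

  1. create(b)  ⇒  F.......  {b→[0]}
  2. append(b, 2)  ⇒  FFF.....  {b→[0, 1, 2]}
  3. create(a)  ⇒  FFFF....  {a→[3]; b→[0, 1, 2]}
  4. create(d)  ⇒  FFFFF...  {a→[3]; b→[0, 1, 2]; d→[4]}
  5. append(b, 3)  ⇒  FFFFFFFF  {a→[3]; b→[0, 1, 2, 5, 6, 7]; d→[4]}
  6. truncate(b, 3)  ⇒  FFFFF...  {a→[3]; b→[0, 1, 2]; d→[4]}
  7. create(c)  ⇒  FFFFFF..  {a→[3]; b→[0, 1, 2]; c→[5]; d→[4]}
  8. append(a, 2)  ⇒  FFFFFFFF  {a→[3, 6, 7]; b→[0, 1, 2]; c→[5]; d→[4]}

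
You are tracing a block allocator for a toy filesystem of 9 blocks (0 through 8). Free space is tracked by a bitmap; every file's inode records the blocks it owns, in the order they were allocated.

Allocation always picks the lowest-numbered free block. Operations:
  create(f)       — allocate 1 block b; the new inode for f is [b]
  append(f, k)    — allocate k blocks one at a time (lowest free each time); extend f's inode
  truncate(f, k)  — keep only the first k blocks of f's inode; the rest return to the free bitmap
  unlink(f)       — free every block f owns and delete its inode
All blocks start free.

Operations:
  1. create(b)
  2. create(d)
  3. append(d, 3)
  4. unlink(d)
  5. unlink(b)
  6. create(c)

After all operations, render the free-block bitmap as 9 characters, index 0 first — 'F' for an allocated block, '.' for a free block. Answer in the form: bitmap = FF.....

  1. create(b)  ⇒  F........  {b→[0]}
  2. create(d)  ⇒  FF.......  {b→[0]; d→[1]}
  3. append(d, 3)  ⇒  FFFFF....  {b→[0]; d→[1, 2, 3, 4]}
  4. unlink(d)  ⇒  F........  {b→[0]}
  5. unlink(b)  ⇒  .........  {}
  6. create(c)  ⇒  F........  {c→[0]}

bitmap = F........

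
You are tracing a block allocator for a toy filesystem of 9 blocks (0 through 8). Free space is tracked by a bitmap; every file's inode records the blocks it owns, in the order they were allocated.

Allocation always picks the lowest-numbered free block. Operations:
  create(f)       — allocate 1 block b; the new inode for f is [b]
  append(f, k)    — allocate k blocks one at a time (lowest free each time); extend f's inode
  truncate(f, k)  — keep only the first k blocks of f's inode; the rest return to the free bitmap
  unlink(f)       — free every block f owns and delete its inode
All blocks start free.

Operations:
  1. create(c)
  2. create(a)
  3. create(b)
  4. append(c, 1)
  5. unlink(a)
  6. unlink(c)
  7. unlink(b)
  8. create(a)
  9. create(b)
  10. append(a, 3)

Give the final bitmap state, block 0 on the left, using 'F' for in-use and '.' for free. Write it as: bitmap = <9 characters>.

[1] create(c) — c=0 (map F........)
[2] create(a) — a=1 c=0 (map FF.......)
[3] create(b) — a=1 b=2 c=0 (map FFF......)
[4] append(c, 1) — a=1 b=2 c=0,3 (map FFFF.....)
[5] unlink(a) — b=2 c=0,3 (map F.FF.....)
[6] unlink(c) — b=2 (map ..F......)
[7] unlink(b) —  (map .........)
[8] create(a) — a=0 (map F........)
[9] create(b) — a=0 b=1 (map FF.......)
[10] append(a, 3) — a=0,2,3,4 b=1 (map FFFFF....)

bitmap = FFFFF....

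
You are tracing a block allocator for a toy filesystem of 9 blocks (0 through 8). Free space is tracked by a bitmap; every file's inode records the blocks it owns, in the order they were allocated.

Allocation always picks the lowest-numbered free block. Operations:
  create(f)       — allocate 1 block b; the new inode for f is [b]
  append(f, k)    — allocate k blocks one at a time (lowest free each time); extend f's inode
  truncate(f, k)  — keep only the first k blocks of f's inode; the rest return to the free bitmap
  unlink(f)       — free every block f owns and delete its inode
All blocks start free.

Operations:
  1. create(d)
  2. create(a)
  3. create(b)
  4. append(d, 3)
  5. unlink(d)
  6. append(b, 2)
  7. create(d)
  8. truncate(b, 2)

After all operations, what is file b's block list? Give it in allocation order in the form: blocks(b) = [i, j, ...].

  1. create(d)  ⇒  F........  {d→[0]}
  2. create(a)  ⇒  FF.......  {a→[1]; d→[0]}
  3. create(b)  ⇒  FFF......  {a→[1]; b→[2]; d→[0]}
  4. append(d, 3)  ⇒  FFFFFF...  {a→[1]; b→[2]; d→[0, 3, 4, 5]}
  5. unlink(d)  ⇒  .FF......  {a→[1]; b→[2]}
  6. append(b, 2)  ⇒  FFFF.....  {a→[1]; b→[2, 0, 3]}
  7. create(d)  ⇒  FFFFF....  {a→[1]; b→[2, 0, 3]; d→[4]}
  8. truncate(b, 2)  ⇒  FFF.F....  {a→[1]; b→[2, 0]; d→[4]}

blocks(b) = [2, 0]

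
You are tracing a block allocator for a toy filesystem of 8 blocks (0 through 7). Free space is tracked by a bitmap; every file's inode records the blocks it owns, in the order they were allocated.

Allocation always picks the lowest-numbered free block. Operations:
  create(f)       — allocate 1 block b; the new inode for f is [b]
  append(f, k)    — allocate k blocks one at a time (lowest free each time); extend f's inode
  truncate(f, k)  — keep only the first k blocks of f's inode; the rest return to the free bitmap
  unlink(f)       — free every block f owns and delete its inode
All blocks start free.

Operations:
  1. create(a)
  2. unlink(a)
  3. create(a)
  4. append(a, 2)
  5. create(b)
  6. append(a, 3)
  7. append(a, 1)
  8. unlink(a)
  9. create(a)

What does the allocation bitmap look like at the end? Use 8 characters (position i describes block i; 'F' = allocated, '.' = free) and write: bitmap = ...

after create(a) → a:[0]  free=[F.......]
after unlink(a) →   free=[........]
after create(a) → a:[0]  free=[F.......]
after append(a, 2) → a:[0, 1, 2]  free=[FFF.....]
after create(b) → a:[0, 1, 2], b:[3]  free=[FFFF....]
after append(a, 3) → a:[0, 1, 2, 4, 5, 6], b:[3]  free=[FFFFFFF.]
after append(a, 1) → a:[0, 1, 2, 4, 5, 6, 7], b:[3]  free=[FFFFFFFF]
after unlink(a) → b:[3]  free=[...F....]
after create(a) → a:[0], b:[3]  free=[F..F....]

bitmap = F..F....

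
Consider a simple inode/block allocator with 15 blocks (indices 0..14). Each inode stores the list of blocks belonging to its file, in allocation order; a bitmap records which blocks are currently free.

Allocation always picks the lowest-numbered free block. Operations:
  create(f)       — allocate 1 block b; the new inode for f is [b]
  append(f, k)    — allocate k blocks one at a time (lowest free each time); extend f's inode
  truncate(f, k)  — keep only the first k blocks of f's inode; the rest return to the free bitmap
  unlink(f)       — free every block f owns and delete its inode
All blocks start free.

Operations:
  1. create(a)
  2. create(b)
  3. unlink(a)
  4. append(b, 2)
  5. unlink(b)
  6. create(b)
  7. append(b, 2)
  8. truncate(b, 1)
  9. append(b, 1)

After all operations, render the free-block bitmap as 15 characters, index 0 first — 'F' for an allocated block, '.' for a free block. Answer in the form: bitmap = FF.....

  1. create(a)  ⇒  F..............  {a→[0]}
  2. create(b)  ⇒  FF.............  {a→[0]; b→[1]}
  3. unlink(a)  ⇒  .F.............  {b→[1]}
  4. append(b, 2)  ⇒  FFF............  {b→[1, 0, 2]}
  5. unlink(b)  ⇒  ...............  {}
  6. create(b)  ⇒  F..............  {b→[0]}
  7. append(b, 2)  ⇒  FFF............  {b→[0, 1, 2]}
  8. truncate(b, 1)  ⇒  F..............  {b→[0]}
  9. append(b, 1)  ⇒  FF.............  {b→[0, 1]}

bitmap = FF.............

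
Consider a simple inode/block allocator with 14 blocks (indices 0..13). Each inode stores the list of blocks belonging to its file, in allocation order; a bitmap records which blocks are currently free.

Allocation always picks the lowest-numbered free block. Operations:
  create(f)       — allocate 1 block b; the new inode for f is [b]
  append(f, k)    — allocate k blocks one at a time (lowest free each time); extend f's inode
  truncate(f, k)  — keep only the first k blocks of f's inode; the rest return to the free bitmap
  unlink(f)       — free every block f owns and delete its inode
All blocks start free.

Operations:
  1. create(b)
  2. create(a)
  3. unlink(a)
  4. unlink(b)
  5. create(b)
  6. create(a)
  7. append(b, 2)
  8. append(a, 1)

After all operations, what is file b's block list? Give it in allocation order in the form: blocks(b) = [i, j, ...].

blocks(b) = [0, 2, 3]

after create(b) → b:[0]  free=[F.............]
after create(a) → a:[1], b:[0]  free=[FF............]
after unlink(a) → b:[0]  free=[F.............]
after unlink(b) →   free=[..............]
after create(b) → b:[0]  free=[F.............]
after create(a) → a:[1], b:[0]  free=[FF............]
after append(b, 2) → a:[1], b:[0, 2, 3]  free=[FFFF..........]
after append(a, 1) → a:[1, 4], b:[0, 2, 3]  free=[FFFFF.........]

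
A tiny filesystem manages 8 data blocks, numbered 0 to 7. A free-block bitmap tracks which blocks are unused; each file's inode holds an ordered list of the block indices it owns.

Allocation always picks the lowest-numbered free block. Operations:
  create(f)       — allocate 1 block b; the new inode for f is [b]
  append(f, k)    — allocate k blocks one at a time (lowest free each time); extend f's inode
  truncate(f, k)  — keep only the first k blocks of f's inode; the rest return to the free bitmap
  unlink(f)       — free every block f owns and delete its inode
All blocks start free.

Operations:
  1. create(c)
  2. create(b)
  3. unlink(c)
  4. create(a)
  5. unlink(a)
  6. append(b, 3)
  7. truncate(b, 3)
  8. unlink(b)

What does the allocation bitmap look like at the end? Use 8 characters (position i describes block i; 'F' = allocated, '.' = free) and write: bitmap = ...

create(c): bitmap=F....... | c=[0]
create(b): bitmap=FF...... | b=[1] c=[0]
unlink(c): bitmap=.F...... | b=[1]
create(a): bitmap=FF...... | a=[0] b=[1]
unlink(a): bitmap=.F...... | b=[1]
append(b, 3): bitmap=FFFF.... | b=[1, 0, 2, 3]
truncate(b, 3): bitmap=FFF..... | b=[1, 0, 2]
unlink(b): bitmap=........ | 

bitmap = ........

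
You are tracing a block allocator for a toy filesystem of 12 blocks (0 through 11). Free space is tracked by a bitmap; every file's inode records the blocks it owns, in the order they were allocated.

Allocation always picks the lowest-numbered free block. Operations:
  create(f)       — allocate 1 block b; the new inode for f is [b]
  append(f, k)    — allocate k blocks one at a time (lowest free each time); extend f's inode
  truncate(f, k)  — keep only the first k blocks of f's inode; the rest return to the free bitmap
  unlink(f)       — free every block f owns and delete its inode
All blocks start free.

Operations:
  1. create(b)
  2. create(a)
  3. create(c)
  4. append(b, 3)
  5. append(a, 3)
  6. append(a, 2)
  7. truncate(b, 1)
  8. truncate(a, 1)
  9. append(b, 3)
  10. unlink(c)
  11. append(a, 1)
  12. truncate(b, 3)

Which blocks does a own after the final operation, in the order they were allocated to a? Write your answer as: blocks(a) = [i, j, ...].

create(b): bitmap=F........... | b=[0]
create(a): bitmap=FF.......... | a=[1] b=[0]
create(c): bitmap=FFF......... | a=[1] b=[0] c=[2]
append(b, 3): bitmap=FFFFFF...... | a=[1] b=[0, 3, 4, 5] c=[2]
append(a, 3): bitmap=FFFFFFFFF... | a=[1, 6, 7, 8] b=[0, 3, 4, 5] c=[2]
append(a, 2): bitmap=FFFFFFFFFFF. | a=[1, 6, 7, 8, 9, 10] b=[0, 3, 4, 5] c=[2]
truncate(b, 1): bitmap=FFF...FFFFF. | a=[1, 6, 7, 8, 9, 10] b=[0] c=[2]
truncate(a, 1): bitmap=FFF......... | a=[1] b=[0] c=[2]
append(b, 3): bitmap=FFFFFF...... | a=[1] b=[0, 3, 4, 5] c=[2]
unlink(c): bitmap=FF.FFF...... | a=[1] b=[0, 3, 4, 5]
append(a, 1): bitmap=FFFFFF...... | a=[1, 2] b=[0, 3, 4, 5]
truncate(b, 3): bitmap=FFFFF....... | a=[1, 2] b=[0, 3, 4]

blocks(a) = [1, 2]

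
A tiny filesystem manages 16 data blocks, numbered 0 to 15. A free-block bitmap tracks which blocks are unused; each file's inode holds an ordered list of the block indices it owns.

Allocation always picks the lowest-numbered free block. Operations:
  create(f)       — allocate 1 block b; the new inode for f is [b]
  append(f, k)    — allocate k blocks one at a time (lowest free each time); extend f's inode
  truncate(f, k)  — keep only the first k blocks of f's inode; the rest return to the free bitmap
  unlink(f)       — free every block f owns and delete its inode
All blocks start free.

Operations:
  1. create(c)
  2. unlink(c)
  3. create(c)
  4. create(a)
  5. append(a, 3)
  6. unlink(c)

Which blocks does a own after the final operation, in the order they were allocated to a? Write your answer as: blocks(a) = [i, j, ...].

after create(c) → c:[0]  free=[F...............]
after unlink(c) →   free=[................]
after create(c) → c:[0]  free=[F...............]
after create(a) → a:[1], c:[0]  free=[FF..............]
after append(a, 3) → a:[1, 2, 3, 4], c:[0]  free=[FFFFF...........]
after unlink(c) → a:[1, 2, 3, 4]  free=[.FFFF...........]

blocks(a) = [1, 2, 3, 4]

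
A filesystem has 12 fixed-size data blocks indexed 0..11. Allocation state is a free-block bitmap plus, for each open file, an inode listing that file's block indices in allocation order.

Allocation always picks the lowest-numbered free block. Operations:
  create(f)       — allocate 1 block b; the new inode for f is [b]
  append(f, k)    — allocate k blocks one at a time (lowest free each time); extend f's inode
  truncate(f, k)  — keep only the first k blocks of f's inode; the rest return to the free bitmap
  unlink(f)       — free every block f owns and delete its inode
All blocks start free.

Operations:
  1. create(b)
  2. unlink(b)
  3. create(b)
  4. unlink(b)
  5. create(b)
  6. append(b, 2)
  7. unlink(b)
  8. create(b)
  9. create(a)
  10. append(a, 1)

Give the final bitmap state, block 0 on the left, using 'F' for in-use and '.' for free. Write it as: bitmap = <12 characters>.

create(b): bitmap=F........... | b=[0]
unlink(b): bitmap=............ | 
create(b): bitmap=F........... | b=[0]
unlink(b): bitmap=............ | 
create(b): bitmap=F........... | b=[0]
append(b, 2): bitmap=FFF......... | b=[0, 1, 2]
unlink(b): bitmap=............ | 
create(b): bitmap=F........... | b=[0]
create(a): bitmap=FF.......... | a=[1] b=[0]
append(a, 1): bitmap=FFF......... | a=[1, 2] b=[0]

bitmap = FFF.........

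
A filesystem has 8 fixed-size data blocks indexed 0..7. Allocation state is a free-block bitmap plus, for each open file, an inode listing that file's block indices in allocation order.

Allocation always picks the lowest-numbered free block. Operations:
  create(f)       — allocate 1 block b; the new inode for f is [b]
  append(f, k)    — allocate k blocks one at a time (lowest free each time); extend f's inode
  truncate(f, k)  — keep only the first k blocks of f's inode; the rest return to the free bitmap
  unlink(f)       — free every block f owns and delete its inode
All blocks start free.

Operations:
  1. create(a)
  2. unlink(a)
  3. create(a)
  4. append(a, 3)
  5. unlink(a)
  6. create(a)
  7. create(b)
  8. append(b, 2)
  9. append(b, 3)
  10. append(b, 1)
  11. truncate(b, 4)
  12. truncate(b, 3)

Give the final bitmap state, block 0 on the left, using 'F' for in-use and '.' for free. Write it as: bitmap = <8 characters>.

  1. create(a)  ⇒  F.......  {a→[0]}
  2. unlink(a)  ⇒  ........  {}
  3. create(a)  ⇒  F.......  {a→[0]}
  4. append(a, 3)  ⇒  FFFF....  {a→[0, 1, 2, 3]}
  5. unlink(a)  ⇒  ........  {}
  6. create(a)  ⇒  F.......  {a→[0]}
  7. create(b)  ⇒  FF......  {a→[0]; b→[1]}
  8. append(b, 2)  ⇒  FFFF....  {a→[0]; b→[1, 2, 3]}
  9. append(b, 3)  ⇒  FFFFFFF.  {a→[0]; b→[1, 2, 3, 4, 5, 6]}
  10. append(b, 1)  ⇒  FFFFFFFF  {a→[0]; b→[1, 2, 3, 4, 5, 6, 7]}
  11. truncate(b, 4)  ⇒  FFFFF...  {a→[0]; b→[1, 2, 3, 4]}
  12. truncate(b, 3)  ⇒  FFFF....  {a→[0]; b→[1, 2, 3]}

bitmap = FFFF....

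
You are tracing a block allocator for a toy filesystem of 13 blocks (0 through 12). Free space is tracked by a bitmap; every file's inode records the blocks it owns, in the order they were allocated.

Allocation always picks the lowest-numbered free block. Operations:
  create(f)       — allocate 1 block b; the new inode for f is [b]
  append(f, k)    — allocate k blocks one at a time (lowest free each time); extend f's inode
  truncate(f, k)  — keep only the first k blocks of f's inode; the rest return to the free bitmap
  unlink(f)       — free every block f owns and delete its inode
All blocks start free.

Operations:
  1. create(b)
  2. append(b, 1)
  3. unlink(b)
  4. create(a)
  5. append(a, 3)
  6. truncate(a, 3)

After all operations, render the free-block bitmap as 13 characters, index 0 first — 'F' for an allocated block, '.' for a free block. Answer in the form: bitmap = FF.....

bitmap = FFF..........

after create(b) → b:[0]  free=[F............]
after append(b, 1) → b:[0, 1]  free=[FF...........]
after unlink(b) →   free=[.............]
after create(a) → a:[0]  free=[F............]
after append(a, 3) → a:[0, 1, 2, 3]  free=[FFFF.........]
after truncate(a, 3) → a:[0, 1, 2]  free=[FFF..........]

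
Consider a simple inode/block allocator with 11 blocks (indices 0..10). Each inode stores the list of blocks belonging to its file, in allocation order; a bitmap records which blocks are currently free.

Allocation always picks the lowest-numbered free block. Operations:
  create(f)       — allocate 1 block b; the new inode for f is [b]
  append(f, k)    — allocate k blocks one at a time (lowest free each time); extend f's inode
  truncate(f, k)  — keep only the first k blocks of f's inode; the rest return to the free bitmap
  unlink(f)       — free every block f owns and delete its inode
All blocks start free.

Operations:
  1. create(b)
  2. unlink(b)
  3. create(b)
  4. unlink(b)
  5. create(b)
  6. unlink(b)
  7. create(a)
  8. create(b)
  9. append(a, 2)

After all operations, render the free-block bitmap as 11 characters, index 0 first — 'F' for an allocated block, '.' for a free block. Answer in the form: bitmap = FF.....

create(b): bitmap=F.......... | b=[0]
unlink(b): bitmap=........... | 
create(b): bitmap=F.......... | b=[0]
unlink(b): bitmap=........... | 
create(b): bitmap=F.......... | b=[0]
unlink(b): bitmap=........... | 
create(a): bitmap=F.......... | a=[0]
create(b): bitmap=FF......... | a=[0] b=[1]
append(a, 2): bitmap=FFFF....... | a=[0, 2, 3] b=[1]

bitmap = FFFF.......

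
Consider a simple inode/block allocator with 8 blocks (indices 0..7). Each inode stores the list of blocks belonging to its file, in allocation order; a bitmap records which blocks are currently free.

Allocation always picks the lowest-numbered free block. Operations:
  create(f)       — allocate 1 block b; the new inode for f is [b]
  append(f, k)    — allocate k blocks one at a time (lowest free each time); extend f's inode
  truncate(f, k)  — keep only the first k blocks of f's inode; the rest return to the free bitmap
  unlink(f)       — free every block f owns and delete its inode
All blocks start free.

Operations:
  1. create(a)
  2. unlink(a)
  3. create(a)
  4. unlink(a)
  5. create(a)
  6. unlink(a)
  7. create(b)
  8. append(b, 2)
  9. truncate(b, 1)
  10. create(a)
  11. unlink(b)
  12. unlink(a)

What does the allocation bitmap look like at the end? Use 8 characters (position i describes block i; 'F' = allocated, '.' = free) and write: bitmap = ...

bitmap = ........

[1] create(a) — a=0 (map F.......)
[2] unlink(a) —  (map ........)
[3] create(a) — a=0 (map F.......)
[4] unlink(a) —  (map ........)
[5] create(a) — a=0 (map F.......)
[6] unlink(a) —  (map ........)
[7] create(b) — b=0 (map F.......)
[8] append(b, 2) — b=0,1,2 (map FFF.....)
[9] truncate(b, 1) — b=0 (map F.......)
[10] create(a) — a=1 b=0 (map FF......)
[11] unlink(b) — a=1 (map .F......)
[12] unlink(a) —  (map ........)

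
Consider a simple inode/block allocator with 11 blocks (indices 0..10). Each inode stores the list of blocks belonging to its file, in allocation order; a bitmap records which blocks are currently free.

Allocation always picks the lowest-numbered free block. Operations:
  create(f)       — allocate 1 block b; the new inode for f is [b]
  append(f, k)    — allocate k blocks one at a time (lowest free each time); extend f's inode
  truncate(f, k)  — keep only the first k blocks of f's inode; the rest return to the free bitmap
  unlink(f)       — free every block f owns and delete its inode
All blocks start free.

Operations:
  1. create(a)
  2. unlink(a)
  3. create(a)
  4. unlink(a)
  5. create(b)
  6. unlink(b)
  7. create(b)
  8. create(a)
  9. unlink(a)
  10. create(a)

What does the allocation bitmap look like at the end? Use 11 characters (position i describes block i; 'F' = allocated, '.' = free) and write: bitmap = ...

bitmap = FF.........

[1] create(a) — a=0 (map F..........)
[2] unlink(a) —  (map ...........)
[3] create(a) — a=0 (map F..........)
[4] unlink(a) —  (map ...........)
[5] create(b) — b=0 (map F..........)
[6] unlink(b) —  (map ...........)
[7] create(b) — b=0 (map F..........)
[8] create(a) — a=1 b=0 (map FF.........)
[9] unlink(a) — b=0 (map F..........)
[10] create(a) — a=1 b=0 (map FF.........)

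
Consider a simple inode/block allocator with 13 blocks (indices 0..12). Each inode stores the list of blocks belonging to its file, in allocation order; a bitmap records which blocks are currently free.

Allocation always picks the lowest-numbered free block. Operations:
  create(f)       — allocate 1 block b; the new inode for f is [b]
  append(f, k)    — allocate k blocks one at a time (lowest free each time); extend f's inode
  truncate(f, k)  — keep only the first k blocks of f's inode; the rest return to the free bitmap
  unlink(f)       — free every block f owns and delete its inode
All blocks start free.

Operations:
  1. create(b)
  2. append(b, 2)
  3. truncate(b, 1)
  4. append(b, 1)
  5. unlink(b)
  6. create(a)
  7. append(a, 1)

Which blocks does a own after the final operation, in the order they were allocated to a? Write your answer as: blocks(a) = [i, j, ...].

blocks(a) = [0, 1]

  1. create(b)  ⇒  F............  {b→[0]}
  2. append(b, 2)  ⇒  FFF..........  {b→[0, 1, 2]}
  3. truncate(b, 1)  ⇒  F............  {b→[0]}
  4. append(b, 1)  ⇒  FF...........  {b→[0, 1]}
  5. unlink(b)  ⇒  .............  {}
  6. create(a)  ⇒  F............  {a→[0]}
  7. append(a, 1)  ⇒  FF...........  {a→[0, 1]}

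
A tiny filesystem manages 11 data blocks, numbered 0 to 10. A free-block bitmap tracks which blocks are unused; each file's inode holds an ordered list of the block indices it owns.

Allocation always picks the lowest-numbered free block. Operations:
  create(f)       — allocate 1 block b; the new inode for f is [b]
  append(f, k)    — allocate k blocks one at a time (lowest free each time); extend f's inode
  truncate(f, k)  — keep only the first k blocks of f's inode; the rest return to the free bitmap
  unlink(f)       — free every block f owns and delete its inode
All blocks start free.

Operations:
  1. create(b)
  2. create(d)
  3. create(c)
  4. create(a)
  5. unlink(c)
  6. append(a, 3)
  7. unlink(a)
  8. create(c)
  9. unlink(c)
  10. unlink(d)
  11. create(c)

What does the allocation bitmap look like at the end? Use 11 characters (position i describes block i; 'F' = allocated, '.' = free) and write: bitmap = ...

bitmap = FF.........

after create(b) → b:[0]  free=[F..........]
after create(d) → b:[0], d:[1]  free=[FF.........]
after create(c) → b:[0], c:[2], d:[1]  free=[FFF........]
after create(a) → a:[3], b:[0], c:[2], d:[1]  free=[FFFF.......]
after unlink(c) → a:[3], b:[0], d:[1]  free=[FF.F.......]
after append(a, 3) → a:[3, 2, 4, 5], b:[0], d:[1]  free=[FFFFFF.....]
after unlink(a) → b:[0], d:[1]  free=[FF.........]
after create(c) → b:[0], c:[2], d:[1]  free=[FFF........]
after unlink(c) → b:[0], d:[1]  free=[FF.........]
after unlink(d) → b:[0]  free=[F..........]
after create(c) → b:[0], c:[1]  free=[FF.........]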